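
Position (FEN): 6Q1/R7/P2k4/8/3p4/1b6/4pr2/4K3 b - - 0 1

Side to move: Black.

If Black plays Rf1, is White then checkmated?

After Rf1: white king on e1; in check: yes, from the black rook on f1.
White has 2 legal replies: Kxe2, Kd2.
In check but a legal move exists → not checkmate.

no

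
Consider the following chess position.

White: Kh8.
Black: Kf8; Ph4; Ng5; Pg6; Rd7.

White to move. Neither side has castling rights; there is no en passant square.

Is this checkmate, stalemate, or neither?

White to move; white king on h8.
In check: no.
King squares — g7: attacked by Rd7; h7: attacked by Ng5; g8: attacked by Kf8.
Legal moves for White: none.
Not in check and no legal moves → stalemate.

stalemate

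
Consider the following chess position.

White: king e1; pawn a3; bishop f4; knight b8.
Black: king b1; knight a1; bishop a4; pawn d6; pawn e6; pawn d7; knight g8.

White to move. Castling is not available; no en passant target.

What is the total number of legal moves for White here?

16

White to move; king on e1.
In check: no.
Legal moves: Nxd7, Nc6, Na6, Bh6, Bxd6, Bg5, Be5, Bg3, Be3, Bh2, Bd2, Bc1, Kf2, Ke2, Kd2, Kf1.
Count: 16.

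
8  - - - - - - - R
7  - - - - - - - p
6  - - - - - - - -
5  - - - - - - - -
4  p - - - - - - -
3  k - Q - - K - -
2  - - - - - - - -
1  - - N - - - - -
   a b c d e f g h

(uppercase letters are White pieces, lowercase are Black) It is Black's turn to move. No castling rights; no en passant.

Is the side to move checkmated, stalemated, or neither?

checkmate

Black to move; black king on a3.
In check: yes, from the white queen on c3.
King squares — a2: attacked by Nc1; b2: attacked by Qc3; b3: attacked by Nc1; a4: own pawn; b4: attacked by Qc3.
Legal moves for Black: none.
In check with no legal moves → checkmate.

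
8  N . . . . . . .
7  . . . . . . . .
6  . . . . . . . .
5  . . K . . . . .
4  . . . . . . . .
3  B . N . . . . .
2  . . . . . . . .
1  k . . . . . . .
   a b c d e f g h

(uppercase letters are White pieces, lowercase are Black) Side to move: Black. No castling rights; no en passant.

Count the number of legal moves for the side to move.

0

Black to move; king on a1.
In check: no.
Legal moves: none.
Count: 0.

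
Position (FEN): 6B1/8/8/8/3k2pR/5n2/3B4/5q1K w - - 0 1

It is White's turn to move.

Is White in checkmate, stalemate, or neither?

White to move; white king on h1.
In check: yes, from the black queen on f1.
King squares — g1: attacked by Qf1; g2: attacked by Qf1; h2: attacked by Nf3.
Legal moves for White: none.
In check with no legal moves → checkmate.

checkmate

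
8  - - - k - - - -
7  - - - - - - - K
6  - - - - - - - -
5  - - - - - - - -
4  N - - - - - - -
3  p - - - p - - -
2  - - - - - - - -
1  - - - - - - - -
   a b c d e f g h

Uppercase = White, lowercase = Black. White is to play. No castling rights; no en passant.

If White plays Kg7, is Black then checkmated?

After Kg7: black king on d8; in check: no.
Black is not in check, so this cannot be checkmate.

no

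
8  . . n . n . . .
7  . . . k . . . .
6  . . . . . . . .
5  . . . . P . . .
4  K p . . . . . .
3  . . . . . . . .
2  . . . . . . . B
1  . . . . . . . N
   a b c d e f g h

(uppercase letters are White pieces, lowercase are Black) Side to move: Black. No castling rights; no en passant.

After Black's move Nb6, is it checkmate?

no

After Nb6: white king on a4; in check: yes, from the black knight on b6.
White has 4 legal replies: Kb5, Ka5, Kxb4, Kb3.
In check but a legal move exists → not checkmate.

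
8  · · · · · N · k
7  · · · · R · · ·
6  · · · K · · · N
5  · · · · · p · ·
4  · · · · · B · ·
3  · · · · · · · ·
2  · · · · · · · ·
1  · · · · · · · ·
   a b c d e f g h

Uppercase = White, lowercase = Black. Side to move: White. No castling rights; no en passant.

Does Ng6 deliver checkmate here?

After Ng6: black king on h8; in check: yes, from the white knight on g6.
King squares — g7: attacked by Re7; h7: attacked by Re7; g8: attacked by Nh6.
Black has no legal moves → checkmate.

yes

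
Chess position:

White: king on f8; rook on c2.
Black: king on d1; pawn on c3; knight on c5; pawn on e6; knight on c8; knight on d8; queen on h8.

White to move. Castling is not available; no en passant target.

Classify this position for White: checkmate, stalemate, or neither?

checkmate

White to move; white king on f8.
In check: yes, from the black queen on h8.
King squares — e7: attacked by Nc8; f7: attacked by Nd8; g7: attacked by Qh8; e8: attacked by Qh8; g8: attacked by Qh8.
Legal moves for White: none.
In check with no legal moves → checkmate.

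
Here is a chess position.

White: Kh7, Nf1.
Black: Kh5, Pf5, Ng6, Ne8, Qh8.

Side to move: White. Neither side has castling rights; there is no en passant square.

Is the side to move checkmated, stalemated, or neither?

White to move; white king on h7.
In check: yes, from the black queen on h8.
King squares — g6: attacked by Kh5; h6: attacked by Kh5; g7: attacked by Ne8; g8: attacked by Qh8; h8: attacked by Ng6.
Legal moves for White: none.
In check with no legal moves → checkmate.

checkmate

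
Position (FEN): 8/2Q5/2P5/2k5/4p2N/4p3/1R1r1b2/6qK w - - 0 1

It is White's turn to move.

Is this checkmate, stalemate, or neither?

checkmate

White to move; white king on h1.
In check: yes, from the black queen on g1.
King squares — g1: attacked by Bf2; g2: attacked by Qg1; h2: attacked by Qg1.
Legal moves for White: none.
In check with no legal moves → checkmate.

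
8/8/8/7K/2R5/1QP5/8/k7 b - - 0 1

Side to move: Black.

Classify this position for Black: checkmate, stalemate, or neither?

stalemate

Black to move; black king on a1.
In check: no.
King squares — b1: attacked by Qb3; a2: attacked by Qb3; b2: attacked by Qb3.
Legal moves for Black: none.
Not in check and no legal moves → stalemate.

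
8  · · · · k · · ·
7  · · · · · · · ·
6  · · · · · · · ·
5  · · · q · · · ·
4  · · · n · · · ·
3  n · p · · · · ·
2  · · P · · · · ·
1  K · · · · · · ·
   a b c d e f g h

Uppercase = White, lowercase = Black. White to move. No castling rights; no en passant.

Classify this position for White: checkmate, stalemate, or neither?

stalemate

White to move; white king on a1.
In check: no.
King squares — b1: attacked by Na3; a2: attacked by Qd5; b2: attacked by Pc3.
Legal moves for White: none.
Not in check and no legal moves → stalemate.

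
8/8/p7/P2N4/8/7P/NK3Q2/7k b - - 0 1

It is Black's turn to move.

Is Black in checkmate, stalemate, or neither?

Black to move; black king on h1.
In check: no.
King squares — g1: attacked by Qf2; g2: attacked by Qf2; h2: attacked by Qf2.
Legal moves for Black: none.
Not in check and no legal moves → stalemate.

stalemate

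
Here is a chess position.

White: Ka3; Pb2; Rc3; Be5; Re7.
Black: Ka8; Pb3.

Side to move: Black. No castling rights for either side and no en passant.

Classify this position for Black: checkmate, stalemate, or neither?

Black to move; black king on a8.
In check: no.
King squares — a7: attacked by Re7; b7: attacked by Re7; b8: attacked by Be5.
Legal moves for Black: none.
Not in check and no legal moves → stalemate.

stalemate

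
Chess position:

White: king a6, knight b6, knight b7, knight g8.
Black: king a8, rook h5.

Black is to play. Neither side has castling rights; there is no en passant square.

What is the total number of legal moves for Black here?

Black to move; king on a8.
In check: yes, from the white knight on b6.
Legal moves: Kb8.
Count: 1.

1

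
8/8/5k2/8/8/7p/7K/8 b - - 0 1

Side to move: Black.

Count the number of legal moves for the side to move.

8

Black to move; king on f6.
In check: no.
Legal moves: Kg7, Kf7, Ke7, Kg6, Ke6, Kg5, Kf5, Ke5.
Count: 8.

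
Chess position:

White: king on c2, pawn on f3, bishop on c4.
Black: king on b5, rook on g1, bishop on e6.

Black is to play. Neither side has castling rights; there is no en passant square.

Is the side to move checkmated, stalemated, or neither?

neither

Black to move; black king on b5.
In check: yes, from the white bishop on c4.
King squares — a4: available; b4: available; c4: available; a5: available; c5: available; a6: attacked by Bc4; b6: available; c6: available.
Legal moves for Black: Kc6, Kb6, Kc5, Ka5, Kxc4, Kb4, Ka4, Bxc4.
Black is in check but has 8 legal moves → neither.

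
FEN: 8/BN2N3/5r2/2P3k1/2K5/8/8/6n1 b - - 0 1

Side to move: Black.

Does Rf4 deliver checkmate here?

no

After Rf4: white king on c4; in check: yes, from the black rook on f4.
White has 5 legal replies: Kd5, Kb5, Kd3, Kc3, Kb3.
In check but a legal move exists → not checkmate.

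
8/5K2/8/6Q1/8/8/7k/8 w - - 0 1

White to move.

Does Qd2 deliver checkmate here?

After Qd2: black king on h2; in check: yes, from the white queen on d2.
Black has 4 legal replies: Kh3, Kg3, Kh1, Kg1.
In check but a legal move exists → not checkmate.

no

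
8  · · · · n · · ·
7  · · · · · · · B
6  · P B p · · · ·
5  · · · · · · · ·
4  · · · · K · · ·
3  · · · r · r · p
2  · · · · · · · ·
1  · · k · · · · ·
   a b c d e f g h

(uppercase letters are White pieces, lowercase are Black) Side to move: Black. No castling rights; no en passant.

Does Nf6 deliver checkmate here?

After Nf6: white king on e4; in check: yes, from the black knight on f6.
King squares — d3: attacked by Rf3; e3: attacked by Rd3; f3: attacked by Rd3; d4: attacked by Rd3; f4: attacked by Rf3; d5: attacked by Rd3; e5: attacked by Pd6; f5: attacked by Rf3.
White has no legal moves → checkmate.

yes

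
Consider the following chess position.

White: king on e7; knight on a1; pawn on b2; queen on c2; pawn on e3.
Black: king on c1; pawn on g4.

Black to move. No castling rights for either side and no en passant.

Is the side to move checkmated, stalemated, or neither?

Black to move; black king on c1.
In check: yes, from the white queen on c2.
King squares — b1: attacked by Qc2; d1: attacked by Qc2; b2: attacked by Qc2; c2: attacked by Na1; d2: attacked by Qc2.
Legal moves for Black: none.
In check with no legal moves → checkmate.

checkmate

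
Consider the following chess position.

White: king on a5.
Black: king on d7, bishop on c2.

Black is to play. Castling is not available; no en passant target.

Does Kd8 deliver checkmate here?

After Kd8: white king on a5; in check: no.
White is not in check, so this cannot be checkmate.

no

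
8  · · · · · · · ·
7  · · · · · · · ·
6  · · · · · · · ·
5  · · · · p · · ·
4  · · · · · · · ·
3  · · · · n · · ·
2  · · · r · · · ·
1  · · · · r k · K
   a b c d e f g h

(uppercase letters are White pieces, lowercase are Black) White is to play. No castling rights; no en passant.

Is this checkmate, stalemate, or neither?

White to move; white king on h1.
In check: no.
King squares — g1: attacked by Kf1; g2: attacked by Kf1; h2: attacked by Rd2.
Legal moves for White: none.
Not in check and no legal moves → stalemate.

stalemate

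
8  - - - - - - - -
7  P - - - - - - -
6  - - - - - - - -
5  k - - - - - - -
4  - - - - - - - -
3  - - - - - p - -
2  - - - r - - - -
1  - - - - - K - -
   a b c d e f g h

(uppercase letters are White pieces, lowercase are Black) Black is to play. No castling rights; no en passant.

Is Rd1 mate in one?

no

After Rd1: white king on f1; in check: yes, from the black rook on d1.
White has 1 legal reply: Kf2.
In check but a legal move exists → not checkmate.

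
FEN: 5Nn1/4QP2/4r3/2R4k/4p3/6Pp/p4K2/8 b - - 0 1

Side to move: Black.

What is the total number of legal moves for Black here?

Black to move; king on h5.
In check: yes, from the white rook on c5.
Legal moves: Kh6, Kg4, Re5.
Count: 3.

3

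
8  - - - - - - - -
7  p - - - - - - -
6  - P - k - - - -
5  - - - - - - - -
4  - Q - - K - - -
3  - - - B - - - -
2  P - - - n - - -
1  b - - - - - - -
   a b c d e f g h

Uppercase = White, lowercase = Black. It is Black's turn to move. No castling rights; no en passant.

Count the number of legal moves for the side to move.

3

Black to move; king on d6.
In check: yes, from the white queen on b4.
Legal moves: Kd7, Ke6, Kc6.
Count: 3.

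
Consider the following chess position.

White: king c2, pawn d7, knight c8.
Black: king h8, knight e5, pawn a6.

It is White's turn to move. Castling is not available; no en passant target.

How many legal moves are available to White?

15

White to move; king on c2.
In check: no.
Legal moves: Ne7, Na7, Nd6, Nb6, Kc3, Kb3, Kd2, Kb2, Kd1, Kc1, Kb1, d8=Q+, d8=R+, d8=B, d8=N.
Count: 15.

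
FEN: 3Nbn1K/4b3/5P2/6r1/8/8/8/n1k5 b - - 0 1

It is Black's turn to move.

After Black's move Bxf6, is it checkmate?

yes

After Bxf6: white king on h8; in check: yes, from the black bishop on f6.
King squares — g7: attacked by Rg5; h7: attacked by Nf8; g8: attacked by Rg5.
White has no legal moves → checkmate.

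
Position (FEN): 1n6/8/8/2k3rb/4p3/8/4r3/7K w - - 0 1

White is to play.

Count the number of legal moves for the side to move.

0

White to move; king on h1.
In check: no.
Legal moves: none.
Count: 0.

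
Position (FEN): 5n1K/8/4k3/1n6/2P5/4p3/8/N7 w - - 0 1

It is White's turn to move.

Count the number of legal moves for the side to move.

6

White to move; king on h8.
In check: no.
Legal moves: Kg8, Kg7, Nb3, Nc2, cxb5, c5.
Count: 6.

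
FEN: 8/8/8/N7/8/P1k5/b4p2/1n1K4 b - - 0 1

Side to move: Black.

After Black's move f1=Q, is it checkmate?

yes

After f1=Q: white king on d1; in check: yes, from the black queen on f1.
King squares — c1: attacked by Qf1; e1: attacked by Qf1; c2: attacked by Kc3; d2: attacked by Nb1; e2: attacked by Qf1.
White has no legal moves → checkmate.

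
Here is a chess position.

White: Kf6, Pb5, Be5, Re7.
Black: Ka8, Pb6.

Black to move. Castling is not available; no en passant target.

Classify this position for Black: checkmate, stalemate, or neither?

stalemate

Black to move; black king on a8.
In check: no.
King squares — a7: attacked by Re7; b7: attacked by Re7; b8: attacked by Be5.
Legal moves for Black: none.
Not in check and no legal moves → stalemate.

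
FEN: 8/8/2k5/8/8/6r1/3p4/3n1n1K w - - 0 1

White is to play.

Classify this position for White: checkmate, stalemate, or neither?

White to move; white king on h1.
In check: no.
King squares — g1: attacked by Rg3; g2: attacked by Rg3; h2: attacked by Nf1.
Legal moves for White: none.
Not in check and no legal moves → stalemate.

stalemate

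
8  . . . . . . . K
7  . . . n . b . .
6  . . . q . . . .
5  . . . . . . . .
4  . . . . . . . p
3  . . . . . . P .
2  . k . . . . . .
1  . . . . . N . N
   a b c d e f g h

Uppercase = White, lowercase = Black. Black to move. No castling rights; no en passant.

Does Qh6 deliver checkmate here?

After Qh6: white king on h8; in check: yes, from the black queen on h6.
King squares — g7: attacked by Qh6; h7: attacked by Qh6; g8: attacked by Bf7.
White has no legal moves → checkmate.

yes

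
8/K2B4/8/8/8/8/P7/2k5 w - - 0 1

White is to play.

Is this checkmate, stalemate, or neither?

neither

White to move; white king on a7.
In check: no.
Legal moves for White: Be8, Bc8, Be6, Bc6, Bf5, Bb5, Bg4, Ba4, Bh3, Kb8, Ka8, Kb7, Kb6, Ka6, a3, a4.
White has 16 legal moves and is not in check → neither.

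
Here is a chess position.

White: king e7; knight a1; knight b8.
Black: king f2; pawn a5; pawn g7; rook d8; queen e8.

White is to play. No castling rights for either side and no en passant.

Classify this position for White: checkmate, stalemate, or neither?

White to move; white king on e7.
In check: yes, from the black queen on e8.
King squares — d6: attacked by Rd8; e6: attacked by Qe8; f6: attacked by Pg7; d7: attacked by Rd8; f7: attacked by Qe8; d8: attacked by Qe8; e8: attacked by Rd8; f8: attacked by Qe8.
Legal moves for White: none.
In check with no legal moves → checkmate.

checkmate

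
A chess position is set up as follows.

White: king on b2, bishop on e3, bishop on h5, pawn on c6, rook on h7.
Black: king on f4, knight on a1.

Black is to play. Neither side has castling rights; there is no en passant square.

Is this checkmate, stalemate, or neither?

Black to move; black king on f4.
In check: yes, from the white bishop on e3.
King squares — e3: available; f3: attacked by Bh5; g3: available; e4: available; g4: attacked by Bh5; e5: available; f5: available; g5: attacked by Be3.
Legal moves for Black: Kf5, Ke5, Ke4, Kg3, Kxe3.
Black is in check but has 5 legal moves → neither.

neither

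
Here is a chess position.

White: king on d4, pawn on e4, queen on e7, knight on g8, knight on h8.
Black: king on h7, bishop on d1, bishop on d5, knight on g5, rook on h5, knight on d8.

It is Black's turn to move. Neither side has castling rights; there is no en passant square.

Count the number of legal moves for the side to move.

5

Black to move; king on h7.
In check: yes, from the white queen on e7.
Legal moves: Kxh8, Kxg8, Ndf7, Ngf7, Bf7.
Count: 5.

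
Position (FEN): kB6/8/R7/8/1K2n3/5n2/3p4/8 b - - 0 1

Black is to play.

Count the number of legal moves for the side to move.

Black to move; king on a8.
In check: yes, from the white rook on a6.
Legal moves: Kxb8, Kb7.
Count: 2.

2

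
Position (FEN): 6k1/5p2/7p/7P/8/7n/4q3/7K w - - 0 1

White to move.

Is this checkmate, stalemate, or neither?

White to move; white king on h1.
In check: no.
King squares — g1: attacked by Nh3; g2: attacked by Qe2; h2: attacked by Qe2.
Legal moves for White: none.
Not in check and no legal moves → stalemate.

stalemate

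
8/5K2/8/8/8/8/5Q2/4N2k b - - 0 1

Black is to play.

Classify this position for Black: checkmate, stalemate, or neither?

Black to move; black king on h1.
In check: no.
King squares — g1: attacked by Qf2; g2: attacked by Ne1; h2: attacked by Qf2.
Legal moves for Black: none.
Not in check and no legal moves → stalemate.

stalemate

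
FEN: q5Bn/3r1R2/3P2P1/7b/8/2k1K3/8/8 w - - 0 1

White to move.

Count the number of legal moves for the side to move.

15

White to move; king on e3.
In check: no.
Legal moves: Bh7, Rf8, Rh7, Rg7, Re7, Rxd7, Rf6, Rf5, Rf4, Rf3, Rf2, Rf1, Kf4, Kf2, g7.
Count: 15.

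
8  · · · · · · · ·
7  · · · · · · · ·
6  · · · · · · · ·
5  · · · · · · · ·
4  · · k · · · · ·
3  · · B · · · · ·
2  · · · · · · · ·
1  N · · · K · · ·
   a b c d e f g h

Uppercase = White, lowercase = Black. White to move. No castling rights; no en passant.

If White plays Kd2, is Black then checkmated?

no

After Kd2: black king on c4; in check: no.
Black is not in check, so this cannot be checkmate.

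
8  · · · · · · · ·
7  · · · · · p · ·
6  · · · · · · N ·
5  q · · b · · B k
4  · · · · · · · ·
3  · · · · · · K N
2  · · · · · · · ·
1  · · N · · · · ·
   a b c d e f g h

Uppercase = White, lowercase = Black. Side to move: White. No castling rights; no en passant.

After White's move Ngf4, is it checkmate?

yes

After Ngf4: black king on h5; in check: yes, from the white knight on f4.
King squares — g4: attacked by Kg3; h4: attacked by Kg3; g5: attacked by Nh3; g6: attacked by Nf4; h6: attacked by Bg5.
Black has no legal moves → checkmate.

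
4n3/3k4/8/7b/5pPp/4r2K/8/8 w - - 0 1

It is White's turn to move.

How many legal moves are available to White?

White to move; king on h3.
In check: yes, from the black rook on e3.
Legal moves: Kxh4, Kh2, Kg2.
Count: 3.

3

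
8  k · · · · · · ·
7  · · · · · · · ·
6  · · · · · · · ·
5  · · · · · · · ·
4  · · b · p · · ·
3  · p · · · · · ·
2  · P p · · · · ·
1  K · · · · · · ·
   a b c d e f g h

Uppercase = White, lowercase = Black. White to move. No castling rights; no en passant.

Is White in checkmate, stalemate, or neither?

White to move; white king on a1.
In check: no.
King squares — b1: attacked by Pc2; a2: attacked by Pb3; b2: own pawn.
Legal moves for White: none.
Not in check and no legal moves → stalemate.

stalemate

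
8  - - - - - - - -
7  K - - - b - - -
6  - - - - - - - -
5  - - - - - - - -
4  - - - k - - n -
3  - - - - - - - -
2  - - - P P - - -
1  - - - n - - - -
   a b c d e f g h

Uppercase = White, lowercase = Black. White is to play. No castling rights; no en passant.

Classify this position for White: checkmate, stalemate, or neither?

neither

White to move; white king on a7.
In check: no.
Legal moves for White: Kb8, Ka8, Kb7, Kb6, Ka6, e3+, d3, e4.
White has 8 legal moves and is not in check → neither.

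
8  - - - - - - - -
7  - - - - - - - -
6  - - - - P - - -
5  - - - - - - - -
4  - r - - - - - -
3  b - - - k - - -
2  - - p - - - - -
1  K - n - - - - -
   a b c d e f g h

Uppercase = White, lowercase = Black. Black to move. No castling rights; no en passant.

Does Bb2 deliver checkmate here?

After Bb2: white king on a1; in check: yes, from the black bishop on b2.
King squares — b1: attacked by Pc2; a2: attacked by Nc1; b2: attacked by Rb4.
White has no legal moves → checkmate.

yes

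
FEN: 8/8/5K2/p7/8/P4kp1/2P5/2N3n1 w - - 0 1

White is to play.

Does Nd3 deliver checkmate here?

After Nd3: black king on f3; in check: no.
Black is not in check, so this cannot be checkmate.

no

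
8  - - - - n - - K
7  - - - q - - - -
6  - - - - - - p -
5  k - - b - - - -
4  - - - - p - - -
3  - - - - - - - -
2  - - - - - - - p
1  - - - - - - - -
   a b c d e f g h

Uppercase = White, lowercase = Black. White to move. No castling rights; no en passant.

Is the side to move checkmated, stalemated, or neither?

White to move; white king on h8.
In check: no.
King squares — g7: attacked by Qd7; h7: attacked by Qd7; g8: attacked by Bd5.
Legal moves for White: none.
Not in check and no legal moves → stalemate.

stalemate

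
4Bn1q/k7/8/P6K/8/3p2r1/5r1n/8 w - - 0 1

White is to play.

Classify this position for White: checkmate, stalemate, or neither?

checkmate

White to move; white king on h5.
In check: yes, from the black queen on h8.
King squares — g4: attacked by Nh2; h4: attacked by Qh8; g5: attacked by Rg3; g6: attacked by Rg3; h6: attacked by Qh8.
Legal moves for White: none.
In check with no legal moves → checkmate.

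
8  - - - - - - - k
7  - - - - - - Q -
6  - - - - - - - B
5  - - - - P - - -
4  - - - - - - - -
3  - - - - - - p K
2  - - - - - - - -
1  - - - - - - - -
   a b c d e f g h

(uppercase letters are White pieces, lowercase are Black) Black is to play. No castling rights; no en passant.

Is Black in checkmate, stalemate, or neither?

checkmate

Black to move; black king on h8.
In check: yes, from the white queen on g7.
King squares — g7: attacked by Bh6; h7: attacked by Qg7; g8: attacked by Qg7.
Legal moves for Black: none.
In check with no legal moves → checkmate.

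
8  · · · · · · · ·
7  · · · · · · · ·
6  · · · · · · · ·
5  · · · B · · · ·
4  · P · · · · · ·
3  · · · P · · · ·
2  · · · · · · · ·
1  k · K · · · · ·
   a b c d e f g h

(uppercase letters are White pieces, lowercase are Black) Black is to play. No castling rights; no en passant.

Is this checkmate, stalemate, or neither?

Black to move; black king on a1.
In check: no.
King squares — b1: attacked by Kc1; a2: attacked by Bd5; b2: attacked by Kc1.
Legal moves for Black: none.
Not in check and no legal moves → stalemate.

stalemate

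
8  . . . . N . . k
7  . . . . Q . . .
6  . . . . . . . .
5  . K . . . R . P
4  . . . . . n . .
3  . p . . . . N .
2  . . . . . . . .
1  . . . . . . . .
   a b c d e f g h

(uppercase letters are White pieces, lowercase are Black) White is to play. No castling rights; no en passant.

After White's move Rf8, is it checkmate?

After Rf8: black king on h8; in check: yes, from the white rook on f8.
King squares — g7: attacked by Qe7; h7: attacked by Qe7; g8: attacked by Rf8.
Black has no legal moves → checkmate.

yes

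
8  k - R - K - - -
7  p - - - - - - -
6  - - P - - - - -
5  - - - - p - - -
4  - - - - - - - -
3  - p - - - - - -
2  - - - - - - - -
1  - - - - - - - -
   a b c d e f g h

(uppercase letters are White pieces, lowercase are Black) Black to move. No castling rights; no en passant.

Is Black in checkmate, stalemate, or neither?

checkmate

Black to move; black king on a8.
In check: yes, from the white rook on c8.
King squares — a7: own pawn; b7: attacked by Pc6; b8: attacked by Rc8.
Legal moves for Black: none.
In check with no legal moves → checkmate.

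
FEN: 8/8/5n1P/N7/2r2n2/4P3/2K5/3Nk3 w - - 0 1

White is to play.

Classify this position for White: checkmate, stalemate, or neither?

White to move; white king on c2.
In check: yes, from the black rook on c4.
King squares — b1: available; c1: attacked by Rc4; d1: own knight; b2: available; d2: attacked by Ke1; b3: available; c3: attacked by Rc4; d3: attacked by Nf4.
Legal moves for White: Kb3, Kb2, Kb1, Nxc4, Nc3.
White is in check but has 5 legal moves → neither.

neither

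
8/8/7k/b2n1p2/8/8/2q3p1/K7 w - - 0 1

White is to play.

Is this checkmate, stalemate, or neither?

White to move; white king on a1.
In check: no.
King squares — b1: attacked by Qc2; a2: attacked by Qc2; b2: attacked by Qc2.
Legal moves for White: none.
Not in check and no legal moves → stalemate.

stalemate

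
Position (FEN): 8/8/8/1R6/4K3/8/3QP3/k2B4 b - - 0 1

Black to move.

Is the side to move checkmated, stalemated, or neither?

Black to move; black king on a1.
In check: no.
King squares — b1: attacked by Rb5; a2: attacked by Qd2; b2: attacked by Qd2.
Legal moves for Black: none.
Not in check and no legal moves → stalemate.

stalemate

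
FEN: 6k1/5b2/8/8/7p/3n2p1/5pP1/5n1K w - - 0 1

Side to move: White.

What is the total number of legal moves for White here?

0

White to move; king on h1.
In check: no.
Legal moves: none.
Count: 0.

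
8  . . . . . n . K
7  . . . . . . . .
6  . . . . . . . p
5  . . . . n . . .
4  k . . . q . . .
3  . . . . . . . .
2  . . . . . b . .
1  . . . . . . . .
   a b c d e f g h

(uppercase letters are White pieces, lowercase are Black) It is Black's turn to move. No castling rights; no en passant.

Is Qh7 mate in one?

After Qh7: white king on h8; in check: yes, from the black queen on h7.
King squares — g7: attacked by Qh7; h7: attacked by Nf8; g8: attacked by Qh7.
White has no legal moves → checkmate.

yes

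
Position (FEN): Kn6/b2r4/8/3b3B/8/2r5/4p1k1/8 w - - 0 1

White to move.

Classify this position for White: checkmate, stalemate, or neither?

checkmate

White to move; white king on a8.
In check: yes, from the black bishop on d5.
King squares — a7: attacked by Rd7; b7: attacked by Bd5; b8: attacked by Ba7.
Legal moves for White: none.
In check with no legal moves → checkmate.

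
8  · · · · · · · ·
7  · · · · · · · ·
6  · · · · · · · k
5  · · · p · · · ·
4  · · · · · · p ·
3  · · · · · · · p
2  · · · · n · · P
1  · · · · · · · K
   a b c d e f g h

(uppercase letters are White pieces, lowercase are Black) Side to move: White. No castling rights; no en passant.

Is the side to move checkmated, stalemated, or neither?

stalemate

White to move; white king on h1.
In check: no.
King squares — g1: attacked by Ne2; g2: attacked by Ph3; h2: own pawn.
Legal moves for White: none.
Not in check and no legal moves → stalemate.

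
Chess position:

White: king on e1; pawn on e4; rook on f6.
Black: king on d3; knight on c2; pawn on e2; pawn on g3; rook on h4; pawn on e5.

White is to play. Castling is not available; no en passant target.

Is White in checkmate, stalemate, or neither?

White to move; white king on e1.
In check: yes, from the black knight on c2.
King squares — d1: attacked by Pe2; f1: attacked by Pe2; d2: attacked by Kd3; e2: attacked by Kd3; f2: attacked by Pg3.
Legal moves for White: none.
In check with no legal moves → checkmate.

checkmate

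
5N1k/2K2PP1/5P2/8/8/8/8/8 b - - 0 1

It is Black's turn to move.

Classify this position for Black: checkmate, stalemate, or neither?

Black to move; black king on h8.
In check: yes, from the white pawn on g7.
King squares — g7: attacked by Pf6; h7: attacked by Nf8; g8: attacked by Pf7.
Legal moves for Black: none.
In check with no legal moves → checkmate.

checkmate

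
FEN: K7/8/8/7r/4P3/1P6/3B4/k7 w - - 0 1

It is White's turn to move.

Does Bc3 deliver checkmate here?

no

After Bc3: black king on a1; in check: yes, from the white bishop on c3.
Black has 2 legal replies: Ka2, Kb1.
In check but a legal move exists → not checkmate.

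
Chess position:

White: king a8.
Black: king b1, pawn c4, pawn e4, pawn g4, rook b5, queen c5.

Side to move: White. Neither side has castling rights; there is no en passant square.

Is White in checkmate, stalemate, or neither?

White to move; white king on a8.
In check: no.
King squares — a7: attacked by Qc5; b7: attacked by Rb5; b8: attacked by Rb5.
Legal moves for White: none.
Not in check and no legal moves → stalemate.

stalemate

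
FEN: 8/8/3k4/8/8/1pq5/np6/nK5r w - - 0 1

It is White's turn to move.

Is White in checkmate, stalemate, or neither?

checkmate

White to move; white king on b1.
In check: yes, from the black rook on h1.
King squares — a1: attacked by Rh1; c1: attacked by Rh1; a2: attacked by Pb3; b2: attacked by Qc3; c2: attacked by Na1.
Legal moves for White: none.
In check with no legal moves → checkmate.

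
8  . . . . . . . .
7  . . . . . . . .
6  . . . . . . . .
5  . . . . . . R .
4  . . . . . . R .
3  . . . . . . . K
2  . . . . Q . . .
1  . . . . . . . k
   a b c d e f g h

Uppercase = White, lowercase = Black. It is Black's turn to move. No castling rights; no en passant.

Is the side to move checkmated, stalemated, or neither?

stalemate

Black to move; black king on h1.
In check: no.
King squares — g1: attacked by Rg4; g2: attacked by Qe2; h2: attacked by Qe2.
Legal moves for Black: none.
Not in check and no legal moves → stalemate.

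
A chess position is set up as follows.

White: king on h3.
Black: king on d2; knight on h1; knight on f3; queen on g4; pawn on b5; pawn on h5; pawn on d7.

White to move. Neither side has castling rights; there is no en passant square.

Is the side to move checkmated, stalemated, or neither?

White to move; white king on h3.
In check: yes, from the black queen on g4.
King squares — g2: attacked by Qg4; h2: attacked by Nf3; g3: attacked by Nh1; g4: attacked by Ph5; h4: attacked by Nf3.
Legal moves for White: none.
In check with no legal moves → checkmate.

checkmate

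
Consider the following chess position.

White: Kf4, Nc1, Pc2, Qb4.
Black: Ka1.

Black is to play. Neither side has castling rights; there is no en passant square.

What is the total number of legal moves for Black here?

0

Black to move; king on a1.
In check: no.
Legal moves: none.
Count: 0.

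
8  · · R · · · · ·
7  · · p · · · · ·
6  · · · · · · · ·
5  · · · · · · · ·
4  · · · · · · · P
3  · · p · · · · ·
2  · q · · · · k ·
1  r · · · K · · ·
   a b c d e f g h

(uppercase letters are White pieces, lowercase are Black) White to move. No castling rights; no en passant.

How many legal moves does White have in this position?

0

White to move; king on e1.
In check: yes, from the black rook on a1.
Legal moves: none.
Count: 0.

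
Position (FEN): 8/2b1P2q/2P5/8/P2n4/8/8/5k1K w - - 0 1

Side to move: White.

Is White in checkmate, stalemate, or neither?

White to move; white king on h1.
In check: yes, from the black queen on h7.
King squares — g1: attacked by Kf1; g2: attacked by Kf1; h2: attacked by Bc7.
Legal moves for White: none.
In check with no legal moves → checkmate.

checkmate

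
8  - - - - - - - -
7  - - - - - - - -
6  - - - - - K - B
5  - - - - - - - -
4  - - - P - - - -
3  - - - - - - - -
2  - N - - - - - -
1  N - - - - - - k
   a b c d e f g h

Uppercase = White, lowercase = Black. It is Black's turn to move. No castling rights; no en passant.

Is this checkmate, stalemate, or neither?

neither

Black to move; black king on h1.
In check: no.
Legal moves for Black: Kh2, Kg2, Kg1.
Black has 3 legal moves and is not in check → neither.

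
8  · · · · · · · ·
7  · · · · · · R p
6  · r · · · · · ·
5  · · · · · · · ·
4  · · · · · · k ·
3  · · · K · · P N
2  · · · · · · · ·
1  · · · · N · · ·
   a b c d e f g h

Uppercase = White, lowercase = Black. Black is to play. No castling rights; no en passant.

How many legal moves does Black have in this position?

4

Black to move; king on g4.
In check: yes, from the white rook on g7.
Legal moves: Kh5, Kf5, Kxh3, Rg6.
Count: 4.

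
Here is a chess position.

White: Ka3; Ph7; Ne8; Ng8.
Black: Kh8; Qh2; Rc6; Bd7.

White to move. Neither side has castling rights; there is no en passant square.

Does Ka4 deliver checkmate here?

After Ka4: black king on h8; in check: no.
Black is not in check, so this cannot be checkmate.

no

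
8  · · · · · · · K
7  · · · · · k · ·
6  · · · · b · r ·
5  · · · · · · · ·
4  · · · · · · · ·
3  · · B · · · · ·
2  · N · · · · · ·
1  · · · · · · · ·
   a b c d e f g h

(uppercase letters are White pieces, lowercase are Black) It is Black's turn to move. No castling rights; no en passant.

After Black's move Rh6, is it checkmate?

After Rh6: white king on h8; in check: yes, from the black rook on h6.
King squares — g7: attacked by Kf7; h7: attacked by Rh6; g8: attacked by Kf7.
White has no legal moves → checkmate.

yes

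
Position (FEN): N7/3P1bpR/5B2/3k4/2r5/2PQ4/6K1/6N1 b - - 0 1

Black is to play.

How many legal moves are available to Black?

4

Black to move; king on d5.
In check: yes, from the white queen on d3.
Legal moves: Ke6, Kc6, Kc5, Rd4.
Count: 4.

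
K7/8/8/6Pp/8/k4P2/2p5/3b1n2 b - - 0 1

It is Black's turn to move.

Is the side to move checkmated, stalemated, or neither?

neither

Black to move; black king on a3.
In check: no.
Legal moves for Black: Kb4, Ka4, Kb3, Kb2, Ka2, Ng3, Ne3, Nh2, Nd2, Bxf3+, Be2, h4, c1=Q, c1=R, c1=B, c1=N.
Black has 16 legal moves and is not in check → neither.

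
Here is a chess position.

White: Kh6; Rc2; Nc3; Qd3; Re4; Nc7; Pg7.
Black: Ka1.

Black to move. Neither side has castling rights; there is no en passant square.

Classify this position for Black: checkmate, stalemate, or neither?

Black to move; black king on a1.
In check: no.
King squares — b1: attacked by Nc3; a2: attacked by Rc2; b2: attacked by Rc2.
Legal moves for Black: none.
Not in check and no legal moves → stalemate.

stalemate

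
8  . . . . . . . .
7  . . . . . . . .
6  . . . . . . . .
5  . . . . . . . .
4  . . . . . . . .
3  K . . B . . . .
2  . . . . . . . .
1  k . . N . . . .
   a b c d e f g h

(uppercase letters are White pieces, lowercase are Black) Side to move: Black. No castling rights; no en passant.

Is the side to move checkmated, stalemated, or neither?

stalemate

Black to move; black king on a1.
In check: no.
King squares — b1: attacked by Bd3; a2: attacked by Ka3; b2: attacked by Nd1.
Legal moves for Black: none.
Not in check and no legal moves → stalemate.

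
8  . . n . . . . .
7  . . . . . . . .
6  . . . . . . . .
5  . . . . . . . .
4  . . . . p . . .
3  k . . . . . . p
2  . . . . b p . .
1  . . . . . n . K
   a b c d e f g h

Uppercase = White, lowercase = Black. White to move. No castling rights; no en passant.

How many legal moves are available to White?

White to move; king on h1.
In check: no.
Legal moves: none.
Count: 0.

0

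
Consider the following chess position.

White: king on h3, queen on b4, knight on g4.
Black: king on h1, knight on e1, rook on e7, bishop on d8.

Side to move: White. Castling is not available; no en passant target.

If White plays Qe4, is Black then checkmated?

no

After Qe4: black king on h1; in check: yes, from the white queen on e4.
Black has 4 legal replies: Kg1, Rxe4, Nf3, Ng2.
In check but a legal move exists → not checkmate.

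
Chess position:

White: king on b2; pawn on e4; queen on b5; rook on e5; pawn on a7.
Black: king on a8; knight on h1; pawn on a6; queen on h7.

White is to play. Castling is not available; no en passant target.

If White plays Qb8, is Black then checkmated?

After Qb8: black king on a8; in check: yes, from the white queen on b8.
King squares — a7: attacked by Qb8; b7: attacked by Qb8; b8: attacked by Pa7.
Black has no legal moves → checkmate.

yes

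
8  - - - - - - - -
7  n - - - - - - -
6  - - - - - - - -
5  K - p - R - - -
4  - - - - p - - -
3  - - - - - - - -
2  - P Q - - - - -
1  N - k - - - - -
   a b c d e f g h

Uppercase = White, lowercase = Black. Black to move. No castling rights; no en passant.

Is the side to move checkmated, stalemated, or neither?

Black to move; black king on c1.
In check: yes, from the white queen on c2.
King squares — b1: attacked by Qc2; d1: attacked by Qc2; b2: attacked by Qc2; c2: attacked by Na1; d2: attacked by Qc2.
Legal moves for Black: none.
In check with no legal moves → checkmate.

checkmate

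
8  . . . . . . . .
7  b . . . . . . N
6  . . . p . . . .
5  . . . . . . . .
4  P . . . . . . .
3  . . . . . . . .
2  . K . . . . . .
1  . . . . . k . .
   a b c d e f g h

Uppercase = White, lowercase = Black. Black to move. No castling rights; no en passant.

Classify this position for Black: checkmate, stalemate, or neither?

neither

Black to move; black king on f1.
In check: no.
Legal moves for Black: Bb8, Bb6, Bc5, Bd4+, Be3, Bf2, Bg1, Kg2, Kf2, Ke2, Kg1, Ke1, d5.
Black has 13 legal moves and is not in check → neither.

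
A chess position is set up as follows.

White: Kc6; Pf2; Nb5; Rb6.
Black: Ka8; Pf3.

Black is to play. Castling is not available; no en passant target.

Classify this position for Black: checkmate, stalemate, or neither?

Black to move; black king on a8.
In check: no.
King squares — a7: attacked by Nb5; b7: attacked by Rb6; b8: attacked by Rb6.
Legal moves for Black: none.
Not in check and no legal moves → stalemate.

stalemate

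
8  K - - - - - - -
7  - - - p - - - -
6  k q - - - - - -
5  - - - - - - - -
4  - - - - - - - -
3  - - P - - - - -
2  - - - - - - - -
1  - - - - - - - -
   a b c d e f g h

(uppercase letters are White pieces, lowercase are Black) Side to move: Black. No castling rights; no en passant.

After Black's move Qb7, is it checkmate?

After Qb7: white king on a8; in check: yes, from the black queen on b7.
King squares — a7: attacked by Ka6; b7: attacked by Ka6; b8: attacked by Qb7.
White has no legal moves → checkmate.

yes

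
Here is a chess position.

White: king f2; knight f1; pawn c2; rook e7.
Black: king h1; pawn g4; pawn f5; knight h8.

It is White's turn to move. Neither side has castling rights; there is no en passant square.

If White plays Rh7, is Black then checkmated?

After Rh7: black king on h1; in check: yes, from the white rook on h7.
King squares — g1: attacked by Kf2; g2: attacked by Kf2; h2: attacked by Nf1.
Black has no legal moves → checkmate.

yes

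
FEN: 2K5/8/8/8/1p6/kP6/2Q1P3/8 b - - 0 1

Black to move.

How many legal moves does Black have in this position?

Black to move; king on a3.
In check: no.
Legal moves: none.
Count: 0.

0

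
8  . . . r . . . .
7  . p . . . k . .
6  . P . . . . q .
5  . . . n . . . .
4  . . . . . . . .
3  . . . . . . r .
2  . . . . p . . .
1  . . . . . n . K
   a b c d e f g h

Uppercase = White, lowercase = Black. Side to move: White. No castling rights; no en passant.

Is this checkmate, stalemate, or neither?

White to move; white king on h1.
In check: no.
King squares — g1: attacked by Rg3; g2: attacked by Rg3; h2: attacked by Nf1.
Legal moves for White: none.
Not in check and no legal moves → stalemate.

stalemate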